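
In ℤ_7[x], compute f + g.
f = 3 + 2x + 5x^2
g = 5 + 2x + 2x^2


Add coefficients mod 7:
x^0: 3 + 5 = 1 (mod 7)
x^1: 2 + 2 = 4 (mod 7)
x^2: 5 + 2 = 0 (mod 7)
Result: 1 + 4x

f + g = 1 + 4x


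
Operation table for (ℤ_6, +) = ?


Elements: {0, 1, 2, 3, 4, 5}
Operation: addition mod 6
Entry (a, b) = (a + b) mod 6

Cayley table:
  | 0 | 1 | 2 | 3 | 4 | 5
0 | 0 | 1 | 2 | 3 | 4 | 5
1 | 1 | 2 | 3 | 4 | 5 | 0
2 | 2 | 3 | 4 | 5 | 0 | 1
3 | 3 | 4 | 5 | 0 | 1 | 2
4 | 4 | 5 | 0 | 1 | 2 | 3
5 | 5 | 0 | 1 | 2 | 3 | 4


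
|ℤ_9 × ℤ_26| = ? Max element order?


|ℤ_9 × ℤ_26| = 9 × 26 = 234
Max element order = lcm(9,26) = 234
Cyclic? Yes (gcd=1)

|ℤ_9×ℤ_26| = 234, max element order = 234


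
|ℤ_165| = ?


ℤ_n has n elements.

|ℤ_165| = 165


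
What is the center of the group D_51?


Z(G) = {g ∈ G | gx = xg for all x ∈ G}
For odd n, Z(D_n) = {e}: no nontrivial rotation commutes with all reflections

Z(D_51) = {e}


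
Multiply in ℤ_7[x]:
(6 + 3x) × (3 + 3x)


Expand and collect like terms; reduce coefficients mod 7:
x^0: 6·3 = 18 ≡ 4 (mod 7)
x^1: 6·3 + 3·3 = 27 ≡ 6 (mod 7)
x^2: 3·3 = 9 ≡ 2 (mod 7)
Result: 4 + 6x + 2x^2

f · g = 4 + 6x + 2x^2


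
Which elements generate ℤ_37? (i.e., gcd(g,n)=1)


g generates ℤ_n iff gcd(g,n) = 1
Prime factors of 37: 37
Generators are g ∈ {1,...,36} not divisible by any of these primes.
Generators: {1, 2, 3, 4, 5, 6, 7, 8, 9, 10, 11, 12, 13, 14, 15, 16, 17, 18, 19, 20, 21, 22, 23, 24, 25, 26, 27, 28, 29, 30, 31, 32, 33, 34, 35, 36}
Number of generators = φ(37) = 36

Generators of ℤ_37 = {1, 2, 3, 4, 5, 6, 7, 8, 9, 10, 11, 12, 13, 14, 15, 16, 17, 18, 19, 20, 21, 22, 23, 24, 25, 26, 27, 28, 29, 30, 31, 32, 33, 34, 35, 36}


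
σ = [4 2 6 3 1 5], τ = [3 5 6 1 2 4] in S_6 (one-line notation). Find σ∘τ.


σ∘τ: apply τ first, then σ
1 →τ 3 →σ 6
2 →τ 5 →σ 1
3 →τ 6 →σ 5
4 →τ 1 →σ 4
5 →τ 2 →σ 2
6 →τ 4 →σ 3

σ∘τ = [6 1 5 4 2 3]


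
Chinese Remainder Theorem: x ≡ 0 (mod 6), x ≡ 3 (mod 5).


m₁ = 6, m₂ = 5, gcd = 1, so CRT applies. M = m₁·m₂ = 30
Let M₁ = M/m₁ = 5, M₂ = M/m₂ = 6
Find y₁ ≡ M₁⁻¹ (mod m₁): 5⁻¹ ≡ 5 (mod 6)
Find y₂ ≡ M₂⁻¹ (mod m₂): 6⁻¹ ≡ 1 (mod 5)
x = a₁·M₁·y₁ + a₂·M₂·y₂ = 0·5·5 + 3·6·1 = 18
Reduce mod 30: x ≡ 18
Check: 18 mod 6 = 0 ✓, 18 mod 5 = 3 ✓

x ≡ 18 (mod 30)


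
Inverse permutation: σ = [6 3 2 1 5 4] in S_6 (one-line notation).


To find σ⁻¹, swap domain and range:
σ(1) = 6 → σ⁻¹(6) = 1
σ(2) = 3 → σ⁻¹(3) = 2
σ(3) = 2 → σ⁻¹(2) = 3
σ(4) = 1 → σ⁻¹(1) = 4
σ(5) = 5 → σ⁻¹(5) = 5
σ(6) = 4 → σ⁻¹(4) = 6

σ⁻¹ = [4 3 2 6 5 1]


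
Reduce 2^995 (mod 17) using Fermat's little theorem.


Fermat's little theorem: if p is prime and gcd(a,p)=1, then a^(p-1) ≡ 1 (mod p)
p = 17 is prime, gcd(2,17) = 1
Reduce exponent: 995 mod 16 = 3
So 2^995 ≡ 2^3 (mod 17)
2^3 mod 17 = 8

2^995 ≡ 8 (mod 17)


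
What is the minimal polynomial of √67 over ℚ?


√67 satisfies x² - 67 = 0, irreducible over ℚ since 67 is squarefree

Minimal polynomial: x² - 67


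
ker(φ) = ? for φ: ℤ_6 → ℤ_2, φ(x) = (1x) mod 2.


Kernel = preimage of identity
ker(φ) = {x ∈ ℤ_6 : 1x ≡ 0 (mod 2)}. Since 2 | 6, φ is well-defined. The kernel is the cyclic subgroup ⟨2⟩ of ℤ_6 (order 3), i.e. {0, 2, 4}

ker(φ) = {0, 2, 4}


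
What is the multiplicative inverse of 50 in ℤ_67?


Use the extended Euclidean algorithm to write 1 = 50·s + 67·t; then s mod 67 is the inverse.
Euclidean algorithm:
  50 = 0·67 + 50
  67 = 1·50 + 17
  50 = 2·17 + 16
  17 = 1·16 + 1
  16 = 16·1 + 0
gcd(50,67) = 1
Back-substitution gives: 50·(-4) + 67·(3) = 1
So 50⁻¹ ≡ -4 ≡ 63 (mod 67)
Check: 50 × 63 = 3150 ≡ 1 (mod 67) ✓

50⁻¹ ≡ 63 (mod 67)


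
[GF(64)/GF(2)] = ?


GF(64) = GF(2^6), so the extension degree is 6

[GF(64)/GF(2)] = 6


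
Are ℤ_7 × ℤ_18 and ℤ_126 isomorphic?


Comparing ℤ_7 × ℤ_18 and ℤ_126:
gcd(7,18) = 1, so ℤ_7 × ℤ_18 ≅ ℤ_126 (CRT)

Yes, ℤ_7 × ℤ_18 ≅ ℤ_126


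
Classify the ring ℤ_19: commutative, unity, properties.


ℤ_19 is a commutative ring with unity 1; 19 is prime, so ℤ_19 is a field (hence an integral domain)
Commutative: Yes
Integral domain: Yes
Has unity: Yes

ℤ_19: Commutative=Yes, Unity=Yes


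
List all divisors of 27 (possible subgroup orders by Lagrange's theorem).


Lagrange's theorem: |H| divides |G|
|G| = 27
Divisors of 27: 1, 3, 9, 27

Possible subgroup orders: {1, 3, 9, 27}


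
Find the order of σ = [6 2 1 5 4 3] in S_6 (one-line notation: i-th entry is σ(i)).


Cycle decomposition: (1 6 3) (4 5)
Cycle lengths: 3, 2
Order = lcm(3, 2) = 6

ord(σ) = 6


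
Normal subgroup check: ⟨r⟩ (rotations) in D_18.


H = ⟨r⟩ (rotations) in D_18
The rotation subgroup ⟨r⟩ has index 2 in D_18, so it is normal

Yes, normal subgroup


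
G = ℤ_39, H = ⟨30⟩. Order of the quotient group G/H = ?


|⟨30⟩| = n / gcd(30, 39) = 39 / 3 = 13
H is normal (ℤ_39 is abelian).
|G/H| = |G| / |H| = 39 / 13 = 3

|G/H| = 3


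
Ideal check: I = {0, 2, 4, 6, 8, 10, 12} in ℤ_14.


Check ideal conditions for I = {0, 2, 4, 6, 8, 10, 12} in ℤ_14:
(1) I is an additive subgroup? Yes
(2) For r ∈ ℤ_14 and a ∈ I: r·a ∈ I? Yes

Yes, I is an ideal of ℤ_14


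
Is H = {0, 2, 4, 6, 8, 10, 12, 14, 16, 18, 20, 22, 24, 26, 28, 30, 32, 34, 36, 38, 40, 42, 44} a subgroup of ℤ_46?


Subgroup test for H = {0, 2, 4, 6, 8, 10, 12, 14, 16, 18, 20, 22, 24, 26, 28, 30, 32, 34, 36, 38, 40, 42, 44} in (ℤ_46, +):
(1) 0 ∈ H? Yes
(2) Closure: for all a,b ∈ H, (a+b) mod 46 ∈ H? Yes
(3) Inverses: for all a ∈ H, -a mod 46 ∈ H? Yes

Yes, H is a subgroup of ℤ_46


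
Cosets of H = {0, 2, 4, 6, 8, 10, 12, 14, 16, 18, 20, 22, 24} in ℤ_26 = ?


H = {0, 2, 4, 6, 8, 10, 12, 14, 16, 18, 20, 22, 24}, |H| = 13
Number of cosets = |G|/|H| = 26/13 = 2
0 + H = {0, 2, 4, 6, 8, 10, 12, 14, 16, 18, 20, 22, 24}
1 + H = {1, 3, 5, 7, 9, 11, 13, 15, 17, 19, 21, 23, 25}

Cosets: 0+H={0,2,4,6,8,10,12,14,16,18,20,22,24}; 1+H={1,3,5,7,9,11,13,15,17,19,21,23,25}


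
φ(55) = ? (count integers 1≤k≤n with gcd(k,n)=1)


Factor n: 55 = 5 × 11
φ(n) = n · ∏(1 - 1/p) over distinct primes p | n
φ(55) = 55 · (1 - 1/5) · (1 - 1/11) = 40

φ(55) = 40


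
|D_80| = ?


|D_n| = 2n (n rotations and n reflections)
|D_80| = 2×80 = 160

|D_80| = 160


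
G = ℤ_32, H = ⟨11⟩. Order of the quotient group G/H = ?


|⟨11⟩| = n / gcd(11, 32) = 32 / 1 = 32
H is normal (ℤ_32 is abelian).
|G/H| = |G| / |H| = 32 / 32 = 1

|G/H| = 1


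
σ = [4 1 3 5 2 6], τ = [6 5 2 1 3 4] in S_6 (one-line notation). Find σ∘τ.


σ∘τ: apply τ first, then σ
1 →τ 6 →σ 6
2 →τ 5 →σ 2
3 →τ 2 →σ 1
4 →τ 1 →σ 4
5 →τ 3 →σ 3
6 →τ 4 →σ 5

σ∘τ = [6 2 1 4 3 5]


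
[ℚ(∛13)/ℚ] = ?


∛13 has minimal polynomial x³ - 13 (irreducible over ℚ since 13 is not a perfect cube)

[ℚ(∛13)/ℚ] = 3


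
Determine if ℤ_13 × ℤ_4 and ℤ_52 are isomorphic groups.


Comparing ℤ_13 × ℤ_4 and ℤ_52:
gcd(13,4) = 1, so ℤ_13 × ℤ_4 ≅ ℤ_52 (CRT)

Yes, ℤ_13 × ℤ_4 ≅ ℤ_52


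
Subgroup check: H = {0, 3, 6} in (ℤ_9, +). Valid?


Subgroup test for H = {0, 3, 6} in (ℤ_9, +):
(1) 0 ∈ H? Yes
(2) Closure: for all a,b ∈ H, (a+b) mod 9 ∈ H? Yes
(3) Inverses: for all a ∈ H, -a mod 9 ∈ H? Yes

Yes, H is a subgroup of ℤ_9


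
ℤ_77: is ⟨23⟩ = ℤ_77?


g generates ℤ_n iff gcd(g, n) = 1
gcd(23, 77) = 1
Since gcd = 1, 23 is a generator.

Yes, 23 generates ℤ_77


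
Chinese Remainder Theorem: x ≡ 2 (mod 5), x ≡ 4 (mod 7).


m₁ = 5, m₂ = 7, gcd = 1, so CRT applies. M = m₁·m₂ = 35
Let M₁ = M/m₁ = 7, M₂ = M/m₂ = 5
Find y₁ ≡ M₁⁻¹ (mod m₁): 7⁻¹ ≡ 3 (mod 5)
Find y₂ ≡ M₂⁻¹ (mod m₂): 5⁻¹ ≡ 3 (mod 7)
x = a₁·M₁·y₁ + a₂·M₂·y₂ = 2·7·3 + 4·5·3 = 102
Reduce mod 35: x ≡ 32
Check: 32 mod 5 = 2 ✓, 32 mod 7 = 4 ✓

x ≡ 32 (mod 35)


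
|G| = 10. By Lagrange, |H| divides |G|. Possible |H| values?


Lagrange's theorem: |H| divides |G|
|G| = 10
Divisors of 10: 1, 2, 5, 10

Possible subgroup orders: {1, 2, 5, 10}


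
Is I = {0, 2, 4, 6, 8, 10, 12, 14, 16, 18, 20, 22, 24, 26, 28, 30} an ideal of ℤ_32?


Check ideal conditions for I = {0, 2, 4, 6, 8, 10, 12, 14, 16, 18, 20, 22, 24, 26, 28, 30} in ℤ_32:
(1) I is an additive subgroup? Yes
(2) For r ∈ ℤ_32 and a ∈ I: r·a ∈ I? Yes

Yes, I is an ideal of ℤ_32


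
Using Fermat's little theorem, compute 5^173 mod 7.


Fermat's little theorem: if p is prime and gcd(a,p)=1, then a^(p-1) ≡ 1 (mod p)
p = 7 is prime, gcd(5,7) = 1
Reduce exponent: 173 mod 6 = 5
So 5^173 ≡ 5^5 (mod 7)
5^5 mod 7 = 3

5^173 ≡ 3 (mod 7)


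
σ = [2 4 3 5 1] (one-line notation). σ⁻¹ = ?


To find σ⁻¹, swap domain and range:
σ(1) = 2 → σ⁻¹(2) = 1
σ(2) = 4 → σ⁻¹(4) = 2
σ(3) = 3 → σ⁻¹(3) = 3
σ(4) = 5 → σ⁻¹(5) = 4
σ(5) = 1 → σ⁻¹(1) = 5

σ⁻¹ = [5 1 3 2 4]


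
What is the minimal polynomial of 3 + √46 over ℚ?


Let α = 3 + √46. Then α - 3 = √46, so (α - 3)² = 46, giving α² - 6α - 37 = 0. Degree 2 and α ∉ ℚ, so this is the minimal polynomial.

Minimal polynomial: x² - 6x - 37


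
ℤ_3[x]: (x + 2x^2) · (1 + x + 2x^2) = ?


Expand and collect like terms; reduce coefficients mod 3:
x^0: 0·1 = 0 ≡ 0 (mod 3)
x^1: 0·1 + 1·1 = 1 ≡ 1 (mod 3)
x^2: 0·2 + 1·1 + 2·1 = 3 ≡ 0 (mod 3)
x^3: 1·2 + 2·1 = 4 ≡ 1 (mod 3)
x^4: 2·2 = 4 ≡ 1 (mod 3)
Result: x + x^3 + x^4

f · g = x + x^3 + x^4


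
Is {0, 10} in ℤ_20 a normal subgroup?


H = {0, 10} in ℤ_20
ℤ_20 is abelian; every subgroup of an abelian group is normal

Yes, normal subgroup


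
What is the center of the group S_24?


Z(G) = {g ∈ G | gx = xg for all x ∈ G}
S_n is non-abelian for n ≥ 3; Z(S_24) is trivial

Z(S_24) = {e}


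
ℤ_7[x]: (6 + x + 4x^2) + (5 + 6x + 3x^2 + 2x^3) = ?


Add coefficients mod 7:
x^0: 6 + 5 = 4 (mod 7)
x^1: 1 + 6 = 0 (mod 7)
x^2: 4 + 3 = 0 (mod 7)
x^3: 0 + 2 = 2 (mod 7)
Result: 4 + 2x^3

f + g = 4 + 2x^3


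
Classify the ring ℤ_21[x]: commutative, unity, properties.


ℤ_21 has zero divisors (3·7 ≡ 0), and these lift to constant zero divisors in ℤ_21[x]; so not an integral domain
Commutative: Yes
Integral domain: No
Has unity: Yes

ℤ_21[x]: Commutative=Yes, Unity=Yes


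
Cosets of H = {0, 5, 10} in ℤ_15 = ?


H = {0, 5, 10}, |H| = 3
Number of cosets = |G|/|H| = 15/3 = 5
0 + H = {0, 5, 10}
1 + H = {1, 6, 11}
2 + H = {2, 7, 12}
3 + H = {3, 8, 13}
4 + H = {4, 9, 14}

Cosets: 0+H={0,5,10}; 1+H={1,6,11}; 2+H={2,7,12}; 3+H={3,8,13}; 4+H={4,9,14}


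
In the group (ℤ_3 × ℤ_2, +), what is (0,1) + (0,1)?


Operation: componentwise addition mod (3, 2)
(0,1) + (0,1) = ((a₁+b₁) mod 3, (a₂+b₂) mod 2) with a = (0,1), b = (0,1)

(0,1) + (0,1) = (0,0)


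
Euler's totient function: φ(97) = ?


Factor n: 97 = 97
φ(n) = n · ∏(1 - 1/p) over distinct primes p | n
φ(97) = 97 · (1 - 1/97) = 96

φ(97) = 96


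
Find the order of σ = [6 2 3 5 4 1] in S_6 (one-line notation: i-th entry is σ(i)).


Cycle decomposition: (1 6) (4 5)
Cycle lengths: 2, 2
Order = lcm(2, 2) = 2

ord(σ) = 2


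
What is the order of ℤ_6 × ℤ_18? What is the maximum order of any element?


|ℤ_6 × ℤ_18| = 6 × 18 = 108
Max element order = lcm(6,18) = 18
Cyclic? No (gcd=6)

|ℤ_6×ℤ_18| = 108, max element order = 18


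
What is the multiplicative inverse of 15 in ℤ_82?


Use the extended Euclidean algorithm to write 1 = 15·s + 82·t; then s mod 82 is the inverse.
Euclidean algorithm:
  15 = 0·82 + 15
  82 = 5·15 + 7
  15 = 2·7 + 1
  7 = 7·1 + 0
gcd(15,82) = 1
Back-substitution gives: 15·(11) + 82·(-2) = 1
So 15⁻¹ ≡ 11 ≡ 11 (mod 82)
Check: 15 × 11 = 165 ≡ 1 (mod 82) ✓

15⁻¹ ≡ 11 (mod 82)


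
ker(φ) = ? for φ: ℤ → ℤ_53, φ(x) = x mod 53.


Kernel = preimage of identity
ker(φ) = {x ∈ ℤ : x ≡ 0 (mod 53)} = 53ℤ = {0, ±53, ±106, ...}

ker(φ) = 53ℤ


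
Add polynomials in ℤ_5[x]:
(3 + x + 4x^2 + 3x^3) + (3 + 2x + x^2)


Add coefficients mod 5:
x^0: 3 + 3 = 1 (mod 5)
x^1: 1 + 2 = 3 (mod 5)
x^2: 4 + 1 = 0 (mod 5)
x^3: 3 + 0 = 3 (mod 5)
Result: 1 + 3x + 3x^3

f + g = 1 + 3x + 3x^3


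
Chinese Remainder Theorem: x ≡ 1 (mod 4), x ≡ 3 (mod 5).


m₁ = 4, m₂ = 5, gcd = 1, so CRT applies. M = m₁·m₂ = 20
Let M₁ = M/m₁ = 5, M₂ = M/m₂ = 4
Find y₁ ≡ M₁⁻¹ (mod m₁): 5⁻¹ ≡ 1 (mod 4)
Find y₂ ≡ M₂⁻¹ (mod m₂): 4⁻¹ ≡ 4 (mod 5)
x = a₁·M₁·y₁ + a₂·M₂·y₂ = 1·5·1 + 3·4·4 = 53
Reduce mod 20: x ≡ 13
Check: 13 mod 4 = 1 ✓, 13 mod 5 = 3 ✓

x ≡ 13 (mod 20)


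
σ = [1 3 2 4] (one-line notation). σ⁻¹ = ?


To find σ⁻¹, swap domain and range:
σ(1) = 1 → σ⁻¹(1) = 1
σ(2) = 3 → σ⁻¹(3) = 2
σ(3) = 2 → σ⁻¹(2) = 3
σ(4) = 4 → σ⁻¹(4) = 4

σ⁻¹ = [1 3 2 4]


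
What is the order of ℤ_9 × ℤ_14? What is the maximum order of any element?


|ℤ_9 × ℤ_14| = 9 × 14 = 126
Max element order = lcm(9,14) = 126
Cyclic? Yes (gcd=1)

|ℤ_9×ℤ_14| = 126, max element order = 126


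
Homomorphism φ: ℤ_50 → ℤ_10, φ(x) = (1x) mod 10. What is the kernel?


Kernel = preimage of identity
ker(φ) = {x ∈ ℤ_50 : 1x ≡ 0 (mod 10)}. Since 10 | 50, φ is well-defined. The kernel is the cyclic subgroup ⟨10⟩ of ℤ_50 (order 5), i.e. {0, 10, 20, 30, 40}

ker(φ) = {0, 10, 20, 30, 40}


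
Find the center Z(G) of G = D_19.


Z(G) = {g ∈ G | gx = xg for all x ∈ G}
For odd n, Z(D_n) = {e}: no nontrivial rotation commutes with all reflections

Z(D_19) = {e}


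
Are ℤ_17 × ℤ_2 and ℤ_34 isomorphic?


Comparing ℤ_17 × ℤ_2 and ℤ_34:
gcd(17,2) = 1, so ℤ_17 × ℤ_2 ≅ ℤ_34 (CRT)

Yes, ℤ_17 × ℤ_2 ≅ ℤ_34


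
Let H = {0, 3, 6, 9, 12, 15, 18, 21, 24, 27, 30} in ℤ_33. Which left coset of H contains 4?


4 + H = {4 + h (mod 33) : h ∈ H}
4+0=4, 4+3=7, 4+6=10, 4+9=13, 4+12=16, 4+15=19, 4+18=22, 4+21=25, 4+24=28, 4+27=31, 4+30=1
4 + H = {1, 4, 7, 10, 13, 16, 19, 22, 25, 28, 31} = 1 + H

4 + H = {1, 4, 7, 10, 13, 16, 19, 22, 25, 28, 31}


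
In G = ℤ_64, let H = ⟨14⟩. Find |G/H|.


|⟨14⟩| = n / gcd(14, 64) = 64 / 2 = 32
H is normal (ℤ_64 is abelian).
|G/H| = |G| / |H| = 64 / 32 = 2

|G/H| = 2


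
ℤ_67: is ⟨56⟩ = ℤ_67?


g generates ℤ_n iff gcd(g, n) = 1
gcd(56, 67) = 1
Since gcd = 1, 56 is a generator.

Yes, 56 generates ℤ_67


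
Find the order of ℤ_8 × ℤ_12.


|A × B| = |A| · |B|
|ℤ_8 × ℤ_12| = 8 × 12 = 96

|ℤ_8 × ℤ_12| = 96


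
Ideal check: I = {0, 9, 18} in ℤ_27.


Check ideal conditions for I = {0, 9, 18} in ℤ_27:
(1) I is an additive subgroup? Yes
(2) For r ∈ ℤ_27 and a ∈ I: r·a ∈ I? Yes

Yes, I is an ideal of ℤ_27


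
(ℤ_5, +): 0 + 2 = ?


Operation: addition mod 5
0 + 2 = (a + b) mod 5 with a = 0, b = 2

0 + 2 = 2


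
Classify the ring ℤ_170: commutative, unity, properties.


ℤ_170 is a commutative ring with unity 1; 170 = 2×85 is composite, so 2·85 ≡ 0 gives zero divisors (not an integral domain)
Commutative: Yes
Integral domain: No
Has unity: Yes

ℤ_170: Commutative=Yes, Unity=Yes


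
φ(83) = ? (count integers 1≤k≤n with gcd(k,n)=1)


Factor n: 83 = 83
φ(n) = n · ∏(1 - 1/p) over distinct primes p | n
φ(83) = 83 · (1 - 1/83) = 82

φ(83) = 82


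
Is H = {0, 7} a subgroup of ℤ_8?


Subgroup test for H = {0, 7} in (ℤ_8, +):
(1) 0 ∈ H? Yes
(2) Closure: for all a,b ∈ H, (a+b) mod 8 ∈ H? No  [counterexample: 7 + 7 = 6 ∉ H]
(3) Inverses: for all a ∈ H, -a mod 8 ∈ H? No

No, H is not a subgroup of ℤ_8


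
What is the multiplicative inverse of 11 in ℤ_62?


Use the extended Euclidean algorithm to write 1 = 11·s + 62·t; then s mod 62 is the inverse.
Euclidean algorithm:
  11 = 0·62 + 11
  62 = 5·11 + 7
  11 = 1·7 + 4
  7 = 1·4 + 3
  4 = 1·3 + 1
  3 = 3·1 + 0
gcd(11,62) = 1
Back-substitution gives: 11·(17) + 62·(-3) = 1
So 11⁻¹ ≡ 17 ≡ 17 (mod 62)
Check: 11 × 17 = 187 ≡ 1 (mod 62) ✓

11⁻¹ ≡ 17 (mod 62)


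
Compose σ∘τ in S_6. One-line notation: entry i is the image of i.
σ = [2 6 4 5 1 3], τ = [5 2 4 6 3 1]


σ∘τ: apply τ first, then σ
1 →τ 5 →σ 1
2 →τ 2 →σ 6
3 →τ 4 →σ 5
4 →τ 6 →σ 3
5 →τ 3 →σ 4
6 →τ 1 →σ 2

σ∘τ = [1 6 5 3 4 2]


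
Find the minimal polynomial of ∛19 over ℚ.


∛19 satisfies x³ - 19 = 0, irreducible over ℚ (no rational root; 19 is not a perfect cube)

Minimal polynomial: x³ - 19


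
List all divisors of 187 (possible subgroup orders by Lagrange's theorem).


Lagrange's theorem: |H| divides |G|
|G| = 187
Divisors of 187: 1, 11, 17, 187

Possible subgroup orders: {1, 11, 17, 187}


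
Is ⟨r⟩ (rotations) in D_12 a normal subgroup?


H = ⟨r⟩ (rotations) in D_12
The rotation subgroup ⟨r⟩ has index 2 in D_12, so it is normal

Yes, normal subgroup


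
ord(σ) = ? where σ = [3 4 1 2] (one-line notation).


Cycle decomposition: (1 3) (2 4)
Cycle lengths: 2, 2
Order = lcm(2, 2) = 2

ord(σ) = 2


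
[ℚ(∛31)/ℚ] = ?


∛31 has minimal polynomial x³ - 31 (irreducible over ℚ since 31 is not a perfect cube)

[ℚ(∛31)/ℚ] = 3


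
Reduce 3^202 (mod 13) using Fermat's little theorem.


Fermat's little theorem: if p is prime and gcd(a,p)=1, then a^(p-1) ≡ 1 (mod p)
p = 13 is prime, gcd(3,13) = 1
Reduce exponent: 202 mod 12 = 10
So 3^202 ≡ 3^10 (mod 13)
3^10 mod 13 = 3

3^202 ≡ 3 (mod 13)


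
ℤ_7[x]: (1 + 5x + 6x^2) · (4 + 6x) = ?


Expand and collect like terms; reduce coefficients mod 7:
x^0: 1·4 = 4 ≡ 4 (mod 7)
x^1: 1·6 + 5·4 = 26 ≡ 5 (mod 7)
x^2: 5·6 + 6·4 = 54 ≡ 5 (mod 7)
x^3: 6·6 = 36 ≡ 1 (mod 7)
Result: 4 + 5x + 5x^2 + x^3

f · g = 4 + 5x + 5x^2 + x^3


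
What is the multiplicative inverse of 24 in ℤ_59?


Use the extended Euclidean algorithm to write 1 = 24·s + 59·t; then s mod 59 is the inverse.
Euclidean algorithm:
  24 = 0·59 + 24
  59 = 2·24 + 11
  24 = 2·11 + 2
  11 = 5·2 + 1
  2 = 2·1 + 0
gcd(24,59) = 1
Back-substitution gives: 24·(-27) + 59·(11) = 1
So 24⁻¹ ≡ -27 ≡ 32 (mod 59)
Check: 24 × 32 = 768 ≡ 1 (mod 59) ✓

24⁻¹ ≡ 32 (mod 59)


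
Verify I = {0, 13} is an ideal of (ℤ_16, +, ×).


Check ideal conditions for I = {0, 13} in ℤ_16:
(1) I is an additive subgroup? No
(2) For r ∈ ℤ_16 and a ∈ I: r·a ∈ I? No  [counterexample: r=2, a=13, r·a mod 16 = 10 ∉ I]

No, I is not an ideal of ℤ_16


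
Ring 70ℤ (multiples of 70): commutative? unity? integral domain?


70ℤ is a commutative ring under +,× but has no multiplicative identity (1 ∉ 70ℤ); it has no zero divisors, but without unity it is not an integral domain
Commutative: Yes
Integral domain: No
Has unity: No

70ℤ (multiples of 70): Commutative=Yes, Unity=No


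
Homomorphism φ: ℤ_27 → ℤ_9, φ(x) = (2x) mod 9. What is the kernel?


Kernel = preimage of identity
ker(φ) = {x ∈ ℤ_27 : 2x ≡ 0 (mod 9)}. Since 9 | 27, φ is well-defined. The kernel is the cyclic subgroup ⟨9⟩ of ℤ_27 (order 3), i.e. {0, 9, 18}

ker(φ) = {0, 9, 18}


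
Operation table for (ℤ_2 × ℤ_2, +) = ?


Elements: {(0,0), (0,1), (1,0), (1,1)}
Operation: componentwise addition mod (2, 2)
Entry (a, b) = ((a₁+b₁) mod 2, (a₂+b₂) mod 2)

Cayley table:
      | (0,0) | (0,1) | (1,0) | (1,1)
(0,0) | (0,0) | (0,1) | (1,0) | (1,1)
(0,1) | (0,1) | (0,0) | (1,1) | (1,0)
(1,0) | (1,0) | (1,1) | (0,0) | (0,1)
(1,1) | (1,1) | (1,0) | (0,1) | (0,0)


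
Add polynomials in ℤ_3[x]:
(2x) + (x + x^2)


Add coefficients mod 3:
x^0: 0 + 0 = 0 (mod 3)
x^1: 2 + 1 = 0 (mod 3)
x^2: 0 + 1 = 1 (mod 3)
Result: x^2

f + g = x^2


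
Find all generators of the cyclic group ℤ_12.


g generates ℤ_n iff gcd(g,n) = 1
Checking each g ∈ {1,...,11}:
gcd(1,12) = 1
gcd(2,12) = 2
gcd(3,12) = 3
gcd(4,12) = 4
gcd(5,12) = 1
gcd(6,12) = 6
gcd(7,12) = 1
gcd(8,12) = 4
gcd(9,12) = 3
gcd(10,12) = 2
gcd(11,12) = 1
Generators: {1, 5, 7, 11}
Number of generators = φ(12) = 4

Generators of ℤ_12 = {1, 5, 7, 11}


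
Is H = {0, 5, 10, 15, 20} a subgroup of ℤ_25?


Subgroup test for H = {0, 5, 10, 15, 20} in (ℤ_25, +):
(1) 0 ∈ H? Yes
(2) Closure: for all a,b ∈ H, (a+b) mod 25 ∈ H? Yes
(3) Inverses: for all a ∈ H, -a mod 25 ∈ H? Yes

Yes, H is a subgroup of ℤ_25


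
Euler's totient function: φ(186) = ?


Factor n: 186 = 2 × 3 × 31
φ(n) = n · ∏(1 - 1/p) over distinct primes p | n
φ(186) = 186 · (1 - 1/2) · (1 - 1/3) · (1 - 1/31) = 60

φ(186) = 60


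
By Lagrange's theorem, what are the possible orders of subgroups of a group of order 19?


Lagrange's theorem: |H| divides |G|
|G| = 19
Divisors of 19: 1, 19

Possible subgroup orders: {1, 19}


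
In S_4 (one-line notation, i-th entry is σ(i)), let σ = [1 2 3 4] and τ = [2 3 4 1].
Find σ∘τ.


σ∘τ: apply τ first, then σ
1 →τ 2 →σ 2
2 →τ 3 →σ 3
3 →τ 4 →σ 4
4 →τ 1 →σ 1

σ∘τ = [2 3 4 1]


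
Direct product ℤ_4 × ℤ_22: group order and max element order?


|ℤ_4 × ℤ_22| = 4 × 22 = 88
Max element order = lcm(4,22) = 44
Cyclic? No (gcd=2)

|ℤ_4×ℤ_22| = 88, max element order = 44


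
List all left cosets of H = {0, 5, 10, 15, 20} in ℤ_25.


H = {0, 5, 10, 15, 20}, |H| = 5
Number of cosets = |G|/|H| = 25/5 = 5
0 + H = {0, 5, 10, 15, 20}
1 + H = {1, 6, 11, 16, 21}
2 + H = {2, 7, 12, 17, 22}
3 + H = {3, 8, 13, 18, 23}
4 + H = {4, 9, 14, 19, 24}

Cosets: 0+H={0,5,10,15,20}; 1+H={1,6,11,16,21}; 2+H={2,7,12,17,22}; 3+H={3,8,13,18,23}; 4+H={4,9,14,19,24}


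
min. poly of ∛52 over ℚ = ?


∛52 satisfies x³ - 52 = 0, irreducible over ℚ (no rational root; 52 is not a perfect cube)

Minimal polynomial: x³ - 52


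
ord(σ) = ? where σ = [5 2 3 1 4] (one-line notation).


Cycle decomposition: (1 5 4)
Cycle lengths: 3
Order = lcm(3) = 3

ord(σ) = 3


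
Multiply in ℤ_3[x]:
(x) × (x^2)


Expand and collect like terms; reduce coefficients mod 3:
x^0: 0·0 = 0 ≡ 0 (mod 3)
x^1: 0·0 + 1·0 = 0 ≡ 0 (mod 3)
x^2: 0·1 + 1·0 = 0 ≡ 0 (mod 3)
x^3: 1·1 = 1 ≡ 1 (mod 3)
Result: x^3

f · g = x^3


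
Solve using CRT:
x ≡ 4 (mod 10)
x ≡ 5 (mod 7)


m₁ = 10, m₂ = 7, gcd = 1, so CRT applies. M = m₁·m₂ = 70
Let M₁ = M/m₁ = 7, M₂ = M/m₂ = 10
Find y₁ ≡ M₁⁻¹ (mod m₁): 7⁻¹ ≡ 3 (mod 10)
Find y₂ ≡ M₂⁻¹ (mod m₂): 10⁻¹ ≡ 5 (mod 7)
x = a₁·M₁·y₁ + a₂·M₂·y₂ = 4·7·3 + 5·10·5 = 334
Reduce mod 70: x ≡ 54
Check: 54 mod 10 = 4 ✓, 54 mod 7 = 5 ✓

x ≡ 54 (mod 70)


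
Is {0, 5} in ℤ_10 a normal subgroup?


H = {0, 5} in ℤ_10
ℤ_10 is abelian; every subgroup of an abelian group is normal

Yes, normal subgroup


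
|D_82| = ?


|D_n| = 2n (n rotations and n reflections)
|D_82| = 2×82 = 164

|D_82| = 164


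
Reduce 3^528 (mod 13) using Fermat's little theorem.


Fermat's little theorem: if p is prime and gcd(a,p)=1, then a^(p-1) ≡ 1 (mod p)
p = 13 is prime, gcd(3,13) = 1
Reduce exponent: 528 mod 12 = 0
So 3^528 ≡ 3^0 (mod 13)
3^0 = 1

3^528 ≡ 1 (mod 13)


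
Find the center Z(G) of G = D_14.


Z(G) = {g ∈ G | gx = xg for all x ∈ G}
For even n, Z(D_n) = {e, r^(n/2)}: the 180° rotation r^7 commutes with every reflection and rotation

Z(D_14) = {e, r^7}


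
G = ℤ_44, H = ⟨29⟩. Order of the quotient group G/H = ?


|⟨29⟩| = n / gcd(29, 44) = 44 / 1 = 44
H is normal (ℤ_44 is abelian).
|G/H| = |G| / |H| = 44 / 44 = 1

|G/H| = 1


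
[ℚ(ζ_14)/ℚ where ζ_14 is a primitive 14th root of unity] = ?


[ℚ(ζ_n):ℚ] = deg Φ_n(x) = φ(n). Here φ(14) = 6

[ℚ(ζ_14)/ℚ where ζ_14 is a primitive 14th root of unity] = 6


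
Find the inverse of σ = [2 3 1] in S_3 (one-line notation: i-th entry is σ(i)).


To find σ⁻¹, swap domain and range:
σ(1) = 2 → σ⁻¹(2) = 1
σ(2) = 3 → σ⁻¹(3) = 2
σ(3) = 1 → σ⁻¹(1) = 3

σ⁻¹ = [3 1 2]


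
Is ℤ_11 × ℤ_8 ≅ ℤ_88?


Comparing ℤ_11 × ℤ_8 and ℤ_88:
gcd(11,8) = 1, so ℤ_11 × ℤ_8 ≅ ℤ_88 (CRT)

Yes, ℤ_11 × ℤ_8 ≅ ℤ_88


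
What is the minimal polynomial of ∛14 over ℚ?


∛14 satisfies x³ - 14 = 0, irreducible over ℚ (no rational root; 14 is not a perfect cube)

Minimal polynomial: x³ - 14


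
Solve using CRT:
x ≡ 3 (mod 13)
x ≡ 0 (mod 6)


m₁ = 13, m₂ = 6, gcd = 1, so CRT applies. M = m₁·m₂ = 78
Let M₁ = M/m₁ = 6, M₂ = M/m₂ = 13
Find y₁ ≡ M₁⁻¹ (mod m₁): 6⁻¹ ≡ 11 (mod 13)
Find y₂ ≡ M₂⁻¹ (mod m₂): 13⁻¹ ≡ 1 (mod 6)
x = a₁·M₁·y₁ + a₂·M₂·y₂ = 3·6·11 + 0·13·1 = 198
Reduce mod 78: x ≡ 42
Check: 42 mod 13 = 3 ✓, 42 mod 6 = 0 ✓

x ≡ 42 (mod 78)


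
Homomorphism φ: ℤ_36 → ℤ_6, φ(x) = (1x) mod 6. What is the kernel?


Kernel = preimage of identity
ker(φ) = {x ∈ ℤ_36 : 1x ≡ 0 (mod 6)}. Since 6 | 36, φ is well-defined. The kernel is the cyclic subgroup ⟨6⟩ of ℤ_36 (order 6), i.e. {0, 6, 12, 18, 24, 30}

ker(φ) = {0, 6, 12, 18, 24, 30}


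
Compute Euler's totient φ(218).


Factor n: 218 = 2 × 109
φ(n) = n · ∏(1 - 1/p) over distinct primes p | n
φ(218) = 218 · (1 - 1/2) · (1 - 1/109) = 108

φ(218) = 108


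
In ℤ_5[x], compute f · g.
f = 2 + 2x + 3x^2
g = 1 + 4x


Expand and collect like terms; reduce coefficients mod 5:
x^0: 2·1 = 2 ≡ 2 (mod 5)
x^1: 2·4 + 2·1 = 10 ≡ 0 (mod 5)
x^2: 2·4 + 3·1 = 11 ≡ 1 (mod 5)
x^3: 3·4 = 12 ≡ 2 (mod 5)
Result: 2 + x^2 + 2x^3

f · g = 2 + x^2 + 2x^3


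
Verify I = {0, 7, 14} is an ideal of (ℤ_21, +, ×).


Check ideal conditions for I = {0, 7, 14} in ℤ_21:
(1) I is an additive subgroup? Yes
(2) For r ∈ ℤ_21 and a ∈ I: r·a ∈ I? Yes

Yes, I is an ideal of ℤ_21


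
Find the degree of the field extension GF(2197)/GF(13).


GF(2197) = GF(13^3), so the extension degree is 3

[GF(2197)/GF(13)] = 3


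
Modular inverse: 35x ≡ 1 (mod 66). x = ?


Use the extended Euclidean algorithm to write 1 = 35·s + 66·t; then s mod 66 is the inverse.
Euclidean algorithm:
  35 = 0·66 + 35
  66 = 1·35 + 31
  35 = 1·31 + 4
  31 = 7·4 + 3
  4 = 1·3 + 1
  3 = 3·1 + 0
gcd(35,66) = 1
Back-substitution gives: 35·(17) + 66·(-9) = 1
So 35⁻¹ ≡ 17 ≡ 17 (mod 66)
Check: 35 × 17 = 595 ≡ 1 (mod 66) ✓

35⁻¹ ≡ 17 (mod 66)


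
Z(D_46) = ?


Z(G) = {g ∈ G | gx = xg for all x ∈ G}
For even n, Z(D_n) = {e, r^(n/2)}: the 180° rotation r^23 commutes with every reflection and rotation

Z(D_46) = {e, r^23}


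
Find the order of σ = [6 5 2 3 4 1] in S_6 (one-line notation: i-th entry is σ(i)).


Cycle decomposition: (1 6) (2 5 4 3)
Cycle lengths: 2, 4
Order = lcm(2, 4) = 4

ord(σ) = 4


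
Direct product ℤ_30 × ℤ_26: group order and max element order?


|ℤ_30 × ℤ_26| = 30 × 26 = 780
Max element order = lcm(30,26) = 390
Cyclic? No (gcd=2)

|ℤ_30×ℤ_26| = 780, max element order = 390


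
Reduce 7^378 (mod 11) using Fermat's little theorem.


Fermat's little theorem: if p is prime and gcd(a,p)=1, then a^(p-1) ≡ 1 (mod p)
p = 11 is prime, gcd(7,11) = 1
Reduce exponent: 378 mod 10 = 8
So 7^378 ≡ 7^8 (mod 11)
7^8 mod 11 = 9

7^378 ≡ 9 (mod 11)


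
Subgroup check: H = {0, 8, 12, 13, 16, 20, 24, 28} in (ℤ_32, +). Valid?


Subgroup test for H = {0, 8, 12, 13, 16, 20, 24, 28} in (ℤ_32, +):
(1) 0 ∈ H? Yes
(2) Closure: for all a,b ∈ H, (a+b) mod 32 ∈ H? No  [counterexample: 8 + 13 = 21 ∉ H]
(3) Inverses: for all a ∈ H, -a mod 32 ∈ H? No

No, H is not a subgroup of ℤ_32


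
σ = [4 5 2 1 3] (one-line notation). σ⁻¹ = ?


To find σ⁻¹, swap domain and range:
σ(1) = 4 → σ⁻¹(4) = 1
σ(2) = 5 → σ⁻¹(5) = 2
σ(3) = 2 → σ⁻¹(2) = 3
σ(4) = 1 → σ⁻¹(1) = 4
σ(5) = 3 → σ⁻¹(3) = 5

σ⁻¹ = [4 3 5 1 2]


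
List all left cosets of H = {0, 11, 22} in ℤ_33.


H = {0, 11, 22}, |H| = 3
Number of cosets = |G|/|H| = 33/3 = 11
0 + H = {0, 11, 22}
1 + H = {1, 12, 23}
2 + H = {2, 13, 24}
3 + H = {3, 14, 25}
4 + H = {4, 15, 26}
5 + H = {5, 16, 27}
6 + H = {6, 17, 28}
7 + H = {7, 18, 29}
8 + H = {8, 19, 30}
9 + H = {9, 20, 31}
10 + H = {10, 21, 32}

Cosets: 0+H={0,11,22}; 1+H={1,12,23}; 2+H={2,13,24}; 3+H={3,14,25}; 4+H={4,15,26}; 5+H={5,16,27}; 6+H={6,17,28}; 7+H={7,18,29}; 8+H={8,19,30}; 9+H={9,20,31}; 10+H={10,21,32}


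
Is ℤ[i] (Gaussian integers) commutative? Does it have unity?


ℤ[i] is a commutative integral domain with unity 1 (in fact a Euclidean domain)
Commutative: Yes
Integral domain: Yes
Has unity: Yes

ℤ[i] (Gaussian integers): Commutative=Yes, Unity=Yes


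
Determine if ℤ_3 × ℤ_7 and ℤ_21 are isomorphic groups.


Comparing ℤ_3 × ℤ_7 and ℤ_21:
gcd(3,7) = 1, so ℤ_3 × ℤ_7 ≅ ℤ_21 (CRT)

Yes, ℤ_3 × ℤ_7 ≅ ℤ_21


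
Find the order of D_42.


|D_n| = 2n (n rotations and n reflections)
|D_42| = 2×42 = 84

|D_42| = 84


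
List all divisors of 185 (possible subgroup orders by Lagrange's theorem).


Lagrange's theorem: |H| divides |G|
|G| = 185
Divisors of 185: 1, 5, 37, 185

Possible subgroup orders: {1, 5, 37, 185}


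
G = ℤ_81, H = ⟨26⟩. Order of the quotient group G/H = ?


|⟨26⟩| = n / gcd(26, 81) = 81 / 1 = 81
H is normal (ℤ_81 is abelian).
|G/H| = |G| / |H| = 81 / 81 = 1

|G/H| = 1


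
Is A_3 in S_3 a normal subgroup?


H = A_3 in S_3
A_3 has index 2 in S_3, and every subgroup of index 2 is normal

Yes, normal subgroup


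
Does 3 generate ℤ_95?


g generates ℤ_n iff gcd(g, n) = 1
gcd(3, 95) = 1
Since gcd = 1, 3 is a generator.

Yes, 3 generates ℤ_95


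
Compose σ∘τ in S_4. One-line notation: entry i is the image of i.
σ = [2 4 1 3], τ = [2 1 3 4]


σ∘τ: apply τ first, then σ
1 →τ 2 →σ 4
2 →τ 1 →σ 2
3 →τ 3 →σ 1
4 →τ 4 →σ 3

σ∘τ = [4 2 1 3]


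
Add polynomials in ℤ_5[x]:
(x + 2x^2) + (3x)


Add coefficients mod 5:
x^0: 0 + 0 = 0 (mod 5)
x^1: 1 + 3 = 4 (mod 5)
x^2: 2 + 0 = 2 (mod 5)
Result: 4x + 2x^2

f + g = 4x + 2x^2


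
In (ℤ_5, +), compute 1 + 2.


Operation: addition mod 5
1 + 2 = (a + b) mod 5 with a = 1, b = 2

1 + 2 = 3


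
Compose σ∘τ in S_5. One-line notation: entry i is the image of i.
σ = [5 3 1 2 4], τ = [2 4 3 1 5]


σ∘τ: apply τ first, then σ
1 →τ 2 →σ 3
2 →τ 4 →σ 2
3 →τ 3 →σ 1
4 →τ 1 →σ 5
5 →τ 5 →σ 4

σ∘τ = [3 2 1 5 4]


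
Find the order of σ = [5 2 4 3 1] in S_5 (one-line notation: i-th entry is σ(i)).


Cycle decomposition: (1 5) (3 4)
Cycle lengths: 2, 2
Order = lcm(2, 2) = 2

ord(σ) = 2


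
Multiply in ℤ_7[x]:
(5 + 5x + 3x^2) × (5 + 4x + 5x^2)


Expand and collect like terms; reduce coefficients mod 7:
x^0: 5·5 = 25 ≡ 4 (mod 7)
x^1: 5·4 + 5·5 = 45 ≡ 3 (mod 7)
x^2: 5·5 + 5·4 + 3·5 = 60 ≡ 4 (mod 7)
x^3: 5·5 + 3·4 = 37 ≡ 2 (mod 7)
x^4: 3·5 = 15 ≡ 1 (mod 7)
Result: 4 + 3x + 4x^2 + 2x^3 + x^4

f · g = 4 + 3x + 4x^2 + 2x^3 + x^4


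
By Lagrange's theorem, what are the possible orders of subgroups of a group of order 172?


Lagrange's theorem: |H| divides |G|
|G| = 172
Divisors of 172: 1, 2, 4, 43, 86, 172

Possible subgroup orders: {1, 2, 4, 43, 86, 172}


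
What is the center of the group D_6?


Z(G) = {g ∈ G | gx = xg for all x ∈ G}
For even n, Z(D_n) = {e, r^(n/2)}: the 180° rotation r^3 commutes with every reflection and rotation

Z(D_6) = {e, r^3}


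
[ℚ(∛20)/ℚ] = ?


∛20 has minimal polynomial x³ - 20 (irreducible over ℚ since 20 is not a perfect cube)

[ℚ(∛20)/ℚ] = 3


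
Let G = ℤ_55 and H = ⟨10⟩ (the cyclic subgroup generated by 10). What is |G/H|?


|⟨10⟩| = n / gcd(10, 55) = 55 / 5 = 11
H is normal (ℤ_55 is abelian).
|G/H| = |G| / |H| = 55 / 11 = 5

|G/H| = 5


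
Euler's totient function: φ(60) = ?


Factor n: 60 = 2^2 × 3 × 5
φ(n) = n · ∏(1 - 1/p) over distinct primes p | n
φ(60) = 60 · (1 - 1/2) · (1 - 1/3) · (1 - 1/5) = 16

φ(60) = 16


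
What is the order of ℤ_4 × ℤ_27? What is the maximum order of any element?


|ℤ_4 × ℤ_27| = 4 × 27 = 108
Max element order = lcm(4,27) = 108
Cyclic? Yes (gcd=1)

|ℤ_4×ℤ_27| = 108, max element order = 108


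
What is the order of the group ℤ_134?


ℤ_n has n elements.

|ℤ_134| = 134


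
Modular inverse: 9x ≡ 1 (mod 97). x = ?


Use the extended Euclidean algorithm to write 1 = 9·s + 97·t; then s mod 97 is the inverse.
Euclidean algorithm:
  9 = 0·97 + 9
  97 = 10·9 + 7
  9 = 1·7 + 2
  7 = 3·2 + 1
  2 = 2·1 + 0
gcd(9,97) = 1
Back-substitution gives: 9·(-43) + 97·(4) = 1
So 9⁻¹ ≡ -43 ≡ 54 (mod 97)
Check: 9 × 54 = 486 ≡ 1 (mod 97) ✓

9⁻¹ ≡ 54 (mod 97)


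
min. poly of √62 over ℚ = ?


√62 satisfies x² - 62 = 0, irreducible over ℚ since 62 is squarefree

Minimal polynomial: x² - 62


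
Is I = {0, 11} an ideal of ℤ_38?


Check ideal conditions for I = {0, 11} in ℤ_38:
(1) I is an additive subgroup? No
(2) For r ∈ ℤ_38 and a ∈ I: r·a ∈ I? No  [counterexample: r=2, a=11, r·a mod 38 = 22 ∉ I]

No, I is not an ideal of ℤ_38


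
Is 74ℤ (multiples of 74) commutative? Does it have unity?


74ℤ is a commutative ring under +,× but has no multiplicative identity (1 ∉ 74ℤ); it has no zero divisors, but without unity it is not an integral domain
Commutative: Yes
Integral domain: No
Has unity: No

74ℤ (multiples of 74): Commutative=Yes, Unity=No


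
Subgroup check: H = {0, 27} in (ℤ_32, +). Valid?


Subgroup test for H = {0, 27} in (ℤ_32, +):
(1) 0 ∈ H? Yes
(2) Closure: for all a,b ∈ H, (a+b) mod 32 ∈ H? No  [counterexample: 27 + 27 = 22 ∉ H]
(3) Inverses: for all a ∈ H, -a mod 32 ∈ H? No

No, H is not a subgroup of ℤ_32


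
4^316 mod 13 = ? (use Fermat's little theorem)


Fermat's little theorem: if p is prime and gcd(a,p)=1, then a^(p-1) ≡ 1 (mod p)
p = 13 is prime, gcd(4,13) = 1
Reduce exponent: 316 mod 12 = 4
So 4^316 ≡ 4^4 (mod 13)
4^4 mod 13 = 9

4^316 ≡ 9 (mod 13)


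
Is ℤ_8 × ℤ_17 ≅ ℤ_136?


Comparing ℤ_8 × ℤ_17 and ℤ_136:
gcd(8,17) = 1, so ℤ_8 × ℤ_17 ≅ ℤ_136 (CRT)

Yes, ℤ_8 × ℤ_17 ≅ ℤ_136


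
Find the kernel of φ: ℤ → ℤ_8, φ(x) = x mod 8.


Kernel = preimage of identity
ker(φ) = {x ∈ ℤ : x ≡ 0 (mod 8)} = 8ℤ = {0, ±8, ±16, ...}

ker(φ) = 8ℤ


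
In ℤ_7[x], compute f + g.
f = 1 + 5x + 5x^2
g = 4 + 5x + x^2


Add coefficients mod 7:
x^0: 1 + 4 = 5 (mod 7)
x^1: 5 + 5 = 3 (mod 7)
x^2: 5 + 1 = 6 (mod 7)
Result: 5 + 3x + 6x^2

f + g = 5 + 3x + 6x^2


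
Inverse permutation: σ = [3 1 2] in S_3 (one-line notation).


To find σ⁻¹, swap domain and range:
σ(1) = 3 → σ⁻¹(3) = 1
σ(2) = 1 → σ⁻¹(1) = 2
σ(3) = 2 → σ⁻¹(2) = 3

σ⁻¹ = [2 3 1]


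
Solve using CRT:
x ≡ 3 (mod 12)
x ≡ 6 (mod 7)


m₁ = 12, m₂ = 7, gcd = 1, so CRT applies. M = m₁·m₂ = 84
Let M₁ = M/m₁ = 7, M₂ = M/m₂ = 12
Find y₁ ≡ M₁⁻¹ (mod m₁): 7⁻¹ ≡ 7 (mod 12)
Find y₂ ≡ M₂⁻¹ (mod m₂): 12⁻¹ ≡ 3 (mod 7)
x = a₁·M₁·y₁ + a₂·M₂·y₂ = 3·7·7 + 6·12·3 = 363
Reduce mod 84: x ≡ 27
Check: 27 mod 12 = 3 ✓, 27 mod 7 = 6 ✓

x ≡ 27 (mod 84)


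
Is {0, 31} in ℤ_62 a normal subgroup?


H = {0, 31} in ℤ_62
ℤ_62 is abelian; every subgroup of an abelian group is normal

Yes, normal subgroup


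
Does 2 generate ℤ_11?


g generates ℤ_n iff gcd(g, n) = 1
gcd(2, 11) = 1
Since gcd = 1, 2 is a generator.

Yes, 2 generates ℤ_11


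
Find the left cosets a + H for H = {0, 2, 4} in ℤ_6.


H = {0, 2, 4}, |H| = 3
Number of cosets = |G|/|H| = 6/3 = 2
0 + H = {0, 2, 4}
1 + H = {1, 3, 5}

Cosets: 0+H={0,2,4}; 1+H={1,3,5}


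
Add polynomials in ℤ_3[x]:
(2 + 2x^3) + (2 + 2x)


Add coefficients mod 3:
x^0: 2 + 2 = 1 (mod 3)
x^1: 0 + 2 = 2 (mod 3)
x^2: 0 + 0 = 0 (mod 3)
x^3: 2 + 0 = 2 (mod 3)
Result: 1 + 2x + 2x^3

f + g = 1 + 2x + 2x^3


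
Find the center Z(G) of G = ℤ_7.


Z(G) = {g ∈ G | gx = xg for all x ∈ G}
ℤ_7 is abelian, so Z(G) = G

Z(ℤ_7) = ℤ_7


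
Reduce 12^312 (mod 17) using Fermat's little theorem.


Fermat's little theorem: if p is prime and gcd(a,p)=1, then a^(p-1) ≡ 1 (mod p)
p = 17 is prime, gcd(12,17) = 1
Reduce exponent: 312 mod 16 = 8
So 12^312 ≡ 12^8 (mod 17)
12^8 mod 17 = 16

12^312 ≡ 16 (mod 17)


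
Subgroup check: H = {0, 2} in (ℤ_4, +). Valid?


Subgroup test for H = {0, 2} in (ℤ_4, +):
(1) 0 ∈ H? Yes
(2) Closure: for all a,b ∈ H, (a+b) mod 4 ∈ H? Yes
(3) Inverses: for all a ∈ H, -a mod 4 ∈ H? Yes

Yes, H is a subgroup of ℤ_4


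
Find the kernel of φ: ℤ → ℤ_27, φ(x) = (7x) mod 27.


Kernel = preimage of identity
ker(φ) = {x ∈ ℤ : 7x ≡ 0 (mod 27)}. gcd(7,27) = 1, so 7x ≡ 0 (mod 27) ⟺ x ≡ 0 (mod 27/1 = 27). Hence ker(φ) = 27ℤ

ker(φ) = 27ℤ


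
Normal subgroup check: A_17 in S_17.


H = A_17 in S_17
A_17 has index 2 in S_17, and every subgroup of index 2 is normal

Yes, normal subgroup


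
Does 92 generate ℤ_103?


g generates ℤ_n iff gcd(g, n) = 1
gcd(92, 103) = 1
Since gcd = 1, 92 is a generator.

Yes, 92 generates ℤ_103


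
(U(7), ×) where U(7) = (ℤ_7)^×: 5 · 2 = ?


Operation: multiplication mod 7
5 · 2 = (a × b) mod 7 with a = 5, b = 2

5 · 2 = 3


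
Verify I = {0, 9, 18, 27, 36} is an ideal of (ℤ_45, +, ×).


Check ideal conditions for I = {0, 9, 18, 27, 36} in ℤ_45:
(1) I is an additive subgroup? Yes
(2) For r ∈ ℤ_45 and a ∈ I: r·a ∈ I? Yes

Yes, I is an ideal of ℤ_45


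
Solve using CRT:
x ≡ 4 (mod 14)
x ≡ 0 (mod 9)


m₁ = 14, m₂ = 9, gcd = 1, so CRT applies. M = m₁·m₂ = 126
Let M₁ = M/m₁ = 9, M₂ = M/m₂ = 14
Find y₁ ≡ M₁⁻¹ (mod m₁): 9⁻¹ ≡ 11 (mod 14)
Find y₂ ≡ M₂⁻¹ (mod m₂): 14⁻¹ ≡ 2 (mod 9)
x = a₁·M₁·y₁ + a₂·M₂·y₂ = 4·9·11 + 0·14·2 = 396
Reduce mod 126: x ≡ 18
Check: 18 mod 14 = 4 ✓, 18 mod 9 = 0 ✓

x ≡ 18 (mod 126)


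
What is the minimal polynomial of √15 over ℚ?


√15 satisfies x² - 15 = 0, irreducible over ℚ since 15 is squarefree

Minimal polynomial: x² - 15


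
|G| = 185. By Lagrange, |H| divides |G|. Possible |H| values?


Lagrange's theorem: |H| divides |G|
|G| = 185
Divisors of 185: 1, 5, 37, 185

Possible subgroup orders: {1, 5, 37, 185}


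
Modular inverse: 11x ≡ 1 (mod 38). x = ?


Use the extended Euclidean algorithm to write 1 = 11·s + 38·t; then s mod 38 is the inverse.
Euclidean algorithm:
  11 = 0·38 + 11
  38 = 3·11 + 5
  11 = 2·5 + 1
  5 = 5·1 + 0
gcd(11,38) = 1
Back-substitution gives: 11·(7) + 38·(-2) = 1
So 11⁻¹ ≡ 7 ≡ 7 (mod 38)
Check: 11 × 7 = 77 ≡ 1 (mod 38) ✓

11⁻¹ ≡ 7 (mod 38)


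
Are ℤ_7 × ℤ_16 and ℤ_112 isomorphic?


Comparing ℤ_7 × ℤ_16 and ℤ_112:
gcd(7,16) = 1, so ℤ_7 × ℤ_16 ≅ ℤ_112 (CRT)

Yes, ℤ_7 × ℤ_16 ≅ ℤ_112


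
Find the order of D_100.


|D_n| = 2n (n rotations and n reflections)
|D_100| = 2×100 = 200

|D_100| = 200


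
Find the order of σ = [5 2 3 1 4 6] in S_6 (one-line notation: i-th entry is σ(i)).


Cycle decomposition: (1 5 4)
Cycle lengths: 3
Order = lcm(3) = 3

ord(σ) = 3
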